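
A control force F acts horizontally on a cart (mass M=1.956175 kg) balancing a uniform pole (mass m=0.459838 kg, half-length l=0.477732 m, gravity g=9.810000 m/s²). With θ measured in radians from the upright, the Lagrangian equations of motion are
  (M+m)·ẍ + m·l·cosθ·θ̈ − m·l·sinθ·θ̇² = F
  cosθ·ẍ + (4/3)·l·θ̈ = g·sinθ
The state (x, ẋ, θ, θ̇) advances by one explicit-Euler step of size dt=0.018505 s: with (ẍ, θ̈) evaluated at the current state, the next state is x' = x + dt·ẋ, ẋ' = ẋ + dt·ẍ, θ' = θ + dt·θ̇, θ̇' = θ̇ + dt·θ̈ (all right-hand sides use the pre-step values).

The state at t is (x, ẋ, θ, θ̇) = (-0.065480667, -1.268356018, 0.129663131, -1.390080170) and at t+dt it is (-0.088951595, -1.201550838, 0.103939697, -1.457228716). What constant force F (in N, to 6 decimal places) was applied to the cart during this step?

F = 7.876746 N

ẍ = (ẋ'−ẋ)/dt = (-1.201550838−-1.268356018)/0.018505 = 3.610115
θ̈ = (θ̇'−θ̇)/dt = (-1.457228716−-1.390080170)/0.018505 = -3.628670
sinθ=0.129300, cosθ=0.991606
F = (M+m)·ẍ + m·l·cosθ·θ̈ − m·l·sinθ·θ̇² = 8.722085 + -0.790452 − 0.054887 = 7.876746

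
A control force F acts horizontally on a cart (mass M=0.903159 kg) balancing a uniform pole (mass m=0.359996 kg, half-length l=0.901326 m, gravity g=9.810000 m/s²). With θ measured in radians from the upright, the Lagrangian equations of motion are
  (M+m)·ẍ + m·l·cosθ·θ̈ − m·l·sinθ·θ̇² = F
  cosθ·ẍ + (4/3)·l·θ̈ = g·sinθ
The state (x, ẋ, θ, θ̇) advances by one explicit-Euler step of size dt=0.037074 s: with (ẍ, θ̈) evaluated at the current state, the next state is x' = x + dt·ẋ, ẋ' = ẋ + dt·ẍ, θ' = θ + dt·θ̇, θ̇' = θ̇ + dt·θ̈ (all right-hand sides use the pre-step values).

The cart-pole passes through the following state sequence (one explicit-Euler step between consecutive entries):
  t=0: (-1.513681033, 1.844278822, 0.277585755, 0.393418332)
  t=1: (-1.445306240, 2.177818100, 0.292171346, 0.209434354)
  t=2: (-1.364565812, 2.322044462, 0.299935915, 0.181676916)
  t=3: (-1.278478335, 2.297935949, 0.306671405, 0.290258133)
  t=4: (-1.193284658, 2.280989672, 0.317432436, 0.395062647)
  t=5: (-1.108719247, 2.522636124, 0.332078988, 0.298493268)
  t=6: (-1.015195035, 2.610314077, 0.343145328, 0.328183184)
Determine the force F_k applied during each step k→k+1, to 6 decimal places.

F_0 = 9.801717 N
F_1 = 4.677224 N
F_2 = 0.083313 N
F_3 = 0.288827 N
F_4 = 7.414418 N
F_5 = 3.223518 N

step 0→1:
  ẍ = (ẋ'−ẋ)/dt = (2.177818100−1.844278822)/0.037074 = 8.996582
  θ̈ = (θ̇'−θ̇)/dt = (0.209434354−0.393418332)/0.037074 = -4.962615
  sinθ=0.274035, cosθ=0.961720
  F = (M+m)·ẍ + m·l·cosθ·θ̈ − m·l·sinθ·θ̇² = 11.364077 + -1.548598 − 0.013762 = 9.801717
step 1→2:
  ẍ = (ẋ'−ẋ)/dt = (2.322044462−2.177818100)/0.037074 = 3.890229
  θ̈ = (θ̇'−θ̇)/dt = (0.181676916−0.209434354)/0.037074 = -0.748704
  sinθ=0.288032, cosθ=0.957621
  F = (M+m)·ẍ + m·l·cosθ·θ̈ − m·l·sinθ·θ̇² = 4.913963 + -0.232639 − 0.004099 = 4.677224
step 2→3:
  ẍ = (ẋ'−ẋ)/dt = (2.297935949−2.322044462)/0.037074 = -0.650281
  θ̈ = (θ̇'−θ̇)/dt = (0.290258133−0.181676916)/0.037074 = 2.928770
  sinθ=0.295459, cosθ=0.955355
  F = (M+m)·ẍ + m·l·cosθ·θ̈ − m·l·sinθ·θ̇² = -0.821406 + 0.907883 − 0.003164 = 0.083313
step 3→4:
  ẍ = (ẋ'−ẋ)/dt = (2.280989672−2.297935949)/0.037074 = -0.457093
  θ̈ = (θ̇'−θ̇)/dt = (0.395062647−0.290258133)/0.037074 = 2.826901
  sinθ=0.301887, cosθ=0.953344
  F = (M+m)·ẍ + m·l·cosθ·θ̈ − m·l·sinθ·θ̇² = -0.577380 + 0.874459 − 0.008253 = 0.288827
step 4→5:
  ẍ = (ẋ'−ẋ)/dt = (2.522636124−2.280989672)/0.037074 = 6.517949
  θ̈ = (θ̇'−θ̇)/dt = (0.298493268−0.395062647)/0.037074 = -2.604774
  sinθ=0.312128, cosθ=0.950040
  F = (M+m)·ẍ + m·l·cosθ·θ̈ − m·l·sinθ·θ̇² = 8.233180 + -0.802955 − 0.015807 = 7.414418
step 5→6:
  ẍ = (ẋ'−ẋ)/dt = (2.610314077−2.522636124)/0.037074 = 2.364945
  θ̈ = (θ̇'−θ̇)/dt = (0.328183184−0.298493268)/0.037074 = 0.800828
  sinθ=0.326009, cosθ=0.945367
  F = (M+m)·ẍ + m·l·cosθ·θ̈ − m·l·sinθ·θ̇² = 2.987291 + 0.245651 − 0.009425 = 3.223518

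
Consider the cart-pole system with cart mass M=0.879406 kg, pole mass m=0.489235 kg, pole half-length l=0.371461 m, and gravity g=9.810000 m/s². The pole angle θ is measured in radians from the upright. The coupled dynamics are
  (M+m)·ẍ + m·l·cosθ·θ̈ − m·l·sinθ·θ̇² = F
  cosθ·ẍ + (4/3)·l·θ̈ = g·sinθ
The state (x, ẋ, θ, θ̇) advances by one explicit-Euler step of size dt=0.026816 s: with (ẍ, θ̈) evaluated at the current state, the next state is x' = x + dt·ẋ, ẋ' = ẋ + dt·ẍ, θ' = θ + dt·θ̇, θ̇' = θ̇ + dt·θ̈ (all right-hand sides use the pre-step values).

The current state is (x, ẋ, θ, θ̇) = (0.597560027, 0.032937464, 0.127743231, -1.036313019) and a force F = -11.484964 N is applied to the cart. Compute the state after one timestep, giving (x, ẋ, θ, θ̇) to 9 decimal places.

(0.598443278, -0.284141392, 0.099953461, -0.333664450)

sinθ=0.127396088, cosθ=0.991851923
temp = (F + m·l·θ̇²·sinθ)/(M+m) = (-11.484964 + 0.024863871)/1.368641 = -8.373342702
θ̈ = (g·sinθ − cosθ·temp)/(l·(4/3 − m·cos²θ/(M+m))) = 26.202586851
ẍ = temp − m·l·θ̈·cosθ/(M+m) = -11.824241358
Euler: x'=0.597560027+0.026816·0.032937464=0.598443278, ẋ'=0.032937464+0.026816·-11.824241358=-0.284141392
       θ'=0.127743231+0.026816·-1.036313019=0.099953461, θ̇'=-1.036313019+0.026816·26.202586851=-0.333664450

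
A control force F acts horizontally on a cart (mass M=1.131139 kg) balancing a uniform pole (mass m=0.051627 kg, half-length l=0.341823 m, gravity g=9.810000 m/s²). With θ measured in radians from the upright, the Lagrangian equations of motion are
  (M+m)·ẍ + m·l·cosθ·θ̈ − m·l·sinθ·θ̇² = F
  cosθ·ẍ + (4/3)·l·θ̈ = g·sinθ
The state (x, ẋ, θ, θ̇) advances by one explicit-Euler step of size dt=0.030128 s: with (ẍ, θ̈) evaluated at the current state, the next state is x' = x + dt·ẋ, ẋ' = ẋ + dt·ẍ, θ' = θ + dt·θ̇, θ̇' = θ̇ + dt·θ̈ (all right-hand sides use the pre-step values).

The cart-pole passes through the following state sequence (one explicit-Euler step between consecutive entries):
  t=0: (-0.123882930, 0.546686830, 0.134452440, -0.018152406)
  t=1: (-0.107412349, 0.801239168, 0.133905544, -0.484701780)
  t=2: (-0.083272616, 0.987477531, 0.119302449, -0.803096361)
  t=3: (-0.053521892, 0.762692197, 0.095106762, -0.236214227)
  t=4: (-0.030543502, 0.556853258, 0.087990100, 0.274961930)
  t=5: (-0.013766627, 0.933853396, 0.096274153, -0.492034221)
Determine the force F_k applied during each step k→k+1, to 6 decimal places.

F_0 = 9.722411 N
F_1 = 7.125970 N
F_2 = -8.496297 N
F_3 = -7.782860 N
F_4 = 14.352641 N

step 0→1:
  ẍ = (ẋ'−ẋ)/dt = (0.801239168−0.546686830)/0.030128 = 8.449029
  θ̈ = (θ̇'−θ̇)/dt = (-0.484701780−-0.018152406)/0.030128 = -15.485574
  sinθ=0.134048, cosθ=0.990975
  F = (M+m)·ẍ + m·l·cosθ·θ̈ − m·l·sinθ·θ̇² = 9.993224 + -0.270812 − 0.000001 = 9.722411
step 1→2:
  ẍ = (ẋ'−ẋ)/dt = (0.987477531−0.801239168)/0.030128 = 6.181571
  θ̈ = (θ̇'−θ̇)/dt = (-0.803096361−-0.484701780)/0.030128 = -10.568062
  sinθ=0.133506, cosθ=0.991048
  F = (M+m)·ẍ + m·l·cosθ·θ̈ − m·l·sinθ·θ̇² = 7.311352 + -0.184828 − 0.000554 = 7.125970
step 2→3:
  ẍ = (ẋ'−ẋ)/dt = (0.762692197−0.987477531)/0.030128 = -7.461011
  θ̈ = (θ̇'−θ̇)/dt = (-0.236214227−-0.803096361)/0.030128 = 18.815790
  sinθ=0.119020, cosθ=0.992892
  F = (M+m)·ẍ + m·l·cosθ·θ̈ − m·l·sinθ·θ̇² = -8.824630 + 0.329688 − 0.001355 = -8.496297
step 3→4:
  ẍ = (ẋ'−ẋ)/dt = (0.556853258−0.762692197)/0.030128 = -6.832147
  θ̈ = (θ̇'−θ̇)/dt = (0.274961930−-0.236214227)/0.030128 = 16.966813
  sinθ=0.094963, cosθ=0.995481
  F = (M+m)·ẍ + m·l·cosθ·θ̈ − m·l·sinθ·θ̇² = -8.080832 + 0.298065 − 0.000094 = -7.782860
step 4→5:
  ẍ = (ẋ'−ẋ)/dt = (0.933853396−0.556853258)/0.030128 = 12.513281
  θ̈ = (θ̇'−θ̇)/dt = (-0.492034221−0.274961930)/0.030128 = -25.457918
  sinθ=0.087877, cosθ=0.996131
  F = (M+m)·ẍ + m·l·cosθ·θ̈ − m·l·sinθ·θ̇² = 14.800284 + -0.447525 − 0.000117 = 14.352641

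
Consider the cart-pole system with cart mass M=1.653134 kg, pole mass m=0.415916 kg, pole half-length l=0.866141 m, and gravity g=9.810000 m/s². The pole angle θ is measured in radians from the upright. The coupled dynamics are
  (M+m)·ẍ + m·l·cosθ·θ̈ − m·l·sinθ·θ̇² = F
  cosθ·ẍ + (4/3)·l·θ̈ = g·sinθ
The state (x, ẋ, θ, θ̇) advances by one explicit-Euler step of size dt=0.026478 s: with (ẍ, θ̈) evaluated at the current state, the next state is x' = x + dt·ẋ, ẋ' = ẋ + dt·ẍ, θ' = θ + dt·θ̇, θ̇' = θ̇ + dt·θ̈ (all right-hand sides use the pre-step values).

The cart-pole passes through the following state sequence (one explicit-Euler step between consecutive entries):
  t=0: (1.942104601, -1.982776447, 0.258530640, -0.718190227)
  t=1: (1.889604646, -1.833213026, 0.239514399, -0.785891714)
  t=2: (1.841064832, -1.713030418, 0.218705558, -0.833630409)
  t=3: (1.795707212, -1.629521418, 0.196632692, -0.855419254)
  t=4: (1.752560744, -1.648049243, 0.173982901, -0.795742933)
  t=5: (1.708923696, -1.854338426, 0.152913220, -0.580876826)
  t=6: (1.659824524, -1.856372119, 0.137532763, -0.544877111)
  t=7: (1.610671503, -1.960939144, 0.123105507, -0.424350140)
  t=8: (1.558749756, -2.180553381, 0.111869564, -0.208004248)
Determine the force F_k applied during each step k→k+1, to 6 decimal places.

step 0→1:
  ẍ = (ẋ'−ẋ)/dt = (-1.833213026−-1.982776447)/0.026478 = 5.648592
  θ̈ = (θ̇'−θ̇)/dt = (-0.785891714−-0.718190227)/0.026478 = -2.556896
  sinθ=0.255660, cosθ=0.966767
  F = (M+m)·ẍ + m·l·cosθ·θ̈ − m·l·sinθ·θ̇² = 11.687219 + -0.890490 − 0.047505 = 10.749225
step 1→2:
  ẍ = (ẋ'−ẋ)/dt = (-1.713030418−-1.833213026)/0.026478 = 4.538961
  θ̈ = (θ̇'−θ̇)/dt = (-0.833630409−-0.785891714)/0.026478 = -1.802957
  sinθ=0.237231, cosθ=0.971453
  F = (M+m)·ẍ + m·l·cosθ·θ̈ − m·l·sinθ·θ̇² = 9.391337 + -0.630960 − 0.052783 = 8.707595
step 2→3:
  ẍ = (ẋ'−ẋ)/dt = (-1.629521418−-1.713030418)/0.026478 = 3.153901
  θ̈ = (θ̇'−θ̇)/dt = (-0.855419254−-0.833630409)/0.026478 = -0.822904
  sinθ=0.216966, cosθ=0.976179
  F = (M+m)·ẍ + m·l·cosθ·θ̈ − m·l·sinθ·θ̇² = 6.525580 + -0.289383 − 0.054317 = 6.181880
step 3→4:
  ẍ = (ẋ'−ẋ)/dt = (-1.648049243−-1.629521418)/0.026478 = -0.699744
  θ̈ = (θ̇'−θ̇)/dt = (-0.795742933−-0.855419254)/0.026478 = 2.253808
  sinθ=0.195368, cosθ=0.980730
  F = (M+m)·ẍ + m·l·cosθ·θ̈ − m·l·sinθ·θ̇² = -1.447806 + 0.796270 − 0.051500 = -0.703035
step 4→5:
  ẍ = (ẋ'−ẋ)/dt = (-1.854338426−-1.648049243)/0.026478 = -7.790965
  θ̈ = (θ̇'−θ̇)/dt = (-0.580876826−-0.795742933)/0.026478 = 8.114892
  sinθ=0.173106, cosθ=0.984903
  F = (M+m)·ẍ + m·l·cosθ·θ̈ − m·l·sinθ·θ̇² = -16.119897 + 2.879191 − 0.039487 = -13.280193
step 5→6:
  ẍ = (ẋ'−ẋ)/dt = (-1.856372119−-1.854338426)/0.026478 = -0.076807
  θ̈ = (θ̇'−θ̇)/dt = (-0.544877111−-0.580876826)/0.026478 = 1.359609
  sinθ=0.152318, cosθ=0.988332
  F = (M+m)·ẍ + m·l·cosθ·θ̈ − m·l·sinθ·θ̇² = -0.158917 + 0.484073 − 0.018515 = 0.306641
step 6→7:
  ẍ = (ẋ'−ẋ)/dt = (-1.960939144−-1.856372119)/0.026478 = -3.949204
  θ̈ = (θ̇'−θ̇)/dt = (-0.424350140−-0.544877111)/0.026478 = 4.551967
  sinθ=0.137100, cosθ=0.990557
  F = (M+m)·ẍ + m·l·cosθ·θ̈ − m·l·sinθ·θ̇² = -8.171101 + 1.624325 − 0.014663 = -6.561439
step 7→8:
  ẍ = (ẋ'−ẋ)/dt = (-2.180553381−-1.960939144)/0.026478 = -8.294215
  θ̈ = (θ̇'−θ̇)/dt = (-0.208004248−-0.424350140)/0.026478 = 8.170779
  sinθ=0.122795, cosθ=0.992432
  F = (M+m)·ẍ + m·l·cosθ·θ̈ − m·l·sinθ·θ̇² = -17.161147 + 2.921181 − 0.007966 = -14.247931

F_0 = 10.749225 N
F_1 = 8.707595 N
F_2 = 6.181880 N
F_3 = -0.703035 N
F_4 = -13.280193 N
F_5 = 0.306641 N
F_6 = -6.561439 N
F_7 = -14.247931 N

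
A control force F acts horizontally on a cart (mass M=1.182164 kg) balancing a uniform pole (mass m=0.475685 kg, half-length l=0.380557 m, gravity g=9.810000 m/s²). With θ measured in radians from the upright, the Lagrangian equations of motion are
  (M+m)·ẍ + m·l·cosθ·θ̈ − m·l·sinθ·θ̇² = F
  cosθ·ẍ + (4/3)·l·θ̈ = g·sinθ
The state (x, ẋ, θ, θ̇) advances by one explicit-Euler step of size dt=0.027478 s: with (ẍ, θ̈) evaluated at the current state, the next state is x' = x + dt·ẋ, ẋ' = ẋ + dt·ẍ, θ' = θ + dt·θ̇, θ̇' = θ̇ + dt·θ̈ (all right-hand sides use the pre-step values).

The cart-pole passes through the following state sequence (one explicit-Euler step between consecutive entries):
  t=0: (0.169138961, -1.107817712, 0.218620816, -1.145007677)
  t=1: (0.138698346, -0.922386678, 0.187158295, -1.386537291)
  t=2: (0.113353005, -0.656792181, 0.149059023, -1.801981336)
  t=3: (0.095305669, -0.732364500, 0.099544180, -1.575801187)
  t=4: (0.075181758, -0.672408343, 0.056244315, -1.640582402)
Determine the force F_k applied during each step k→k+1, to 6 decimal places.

F_0 = 9.582940 N
F_1 = 13.270387 N
F_2 = -3.173298 N
F_3 = 3.148037 N

step 0→1:
  ẍ = (ẋ'−ẋ)/dt = (-0.922386678−-1.107817712)/0.027478 = 6.748345
  θ̈ = (θ̇'−θ̇)/dt = (-1.386537291−-1.145007677)/0.027478 = -8.789927
  sinθ=0.216883, cosθ=0.976197
  F = (M+m)·ẍ + m·l·cosθ·θ̈ − m·l·sinθ·θ̇² = 11.187738 + -1.553324 − 0.051473 = 9.582940
step 1→2:
  ẍ = (ẋ'−ẋ)/dt = (-0.656792181−-0.922386678)/0.027478 = 9.665714
  θ̈ = (θ̇'−θ̇)/dt = (-1.801981336−-1.386537291)/0.027478 = -15.119151
  sinθ=0.186068, cosθ=0.982537
  F = (M+m)·ẍ + m·l·cosθ·θ̈ − m·l·sinθ·θ̇² = 16.024295 + -2.689153 − 0.064755 = 13.270387
step 2→3:
  ẍ = (ẋ'−ẋ)/dt = (-0.732364500−-0.656792181)/0.027478 = -2.750285
  θ̈ = (θ̇'−θ̇)/dt = (-1.575801187−-1.801981336)/0.027478 = 8.231318
  sinθ=0.148508, cosθ=0.988911
  F = (M+m)·ẍ + m·l·cosθ·θ̈ − m·l·sinθ·θ̇² = -4.559556 + 1.473553 − 0.087295 = -3.173298
step 3→4:
  ẍ = (ẋ'−ẋ)/dt = (-0.672408343−-0.732364500)/0.027478 = 2.181969
  θ̈ = (θ̇'−θ̇)/dt = (-1.640582402−-1.575801187)/0.027478 = -2.357567
  sinθ=0.099380, cosθ=0.995050
  F = (M+m)·ẍ + m·l·cosθ·θ̈ − m·l·sinθ·θ̇² = 3.617376 + -0.424666 − 0.044673 = 3.148037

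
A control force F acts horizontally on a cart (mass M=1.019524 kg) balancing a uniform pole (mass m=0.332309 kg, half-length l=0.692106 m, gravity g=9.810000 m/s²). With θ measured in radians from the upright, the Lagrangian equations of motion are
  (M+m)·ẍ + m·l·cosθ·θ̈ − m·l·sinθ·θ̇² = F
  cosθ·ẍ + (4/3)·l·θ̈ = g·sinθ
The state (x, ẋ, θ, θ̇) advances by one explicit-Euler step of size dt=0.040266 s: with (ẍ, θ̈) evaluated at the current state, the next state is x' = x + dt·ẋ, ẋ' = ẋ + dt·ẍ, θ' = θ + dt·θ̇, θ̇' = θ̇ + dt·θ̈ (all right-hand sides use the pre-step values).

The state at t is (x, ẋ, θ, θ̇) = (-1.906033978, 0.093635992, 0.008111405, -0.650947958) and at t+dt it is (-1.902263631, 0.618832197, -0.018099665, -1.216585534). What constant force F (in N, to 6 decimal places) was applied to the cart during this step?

ẍ = (ẋ'−ẋ)/dt = (0.618832197−0.093635992)/0.040266 = 13.043168
θ̈ = (θ̇'−θ̇)/dt = (-1.216585534−-0.650947958)/0.040266 = -14.047523
sinθ=0.008111, cosθ=0.999967
F = (M+m)·ẍ + m·l·cosθ·θ̈ − m·l·sinθ·θ̇² = 17.632185 + -3.230727 − 0.000790 = 14.400668

F = 14.400668 N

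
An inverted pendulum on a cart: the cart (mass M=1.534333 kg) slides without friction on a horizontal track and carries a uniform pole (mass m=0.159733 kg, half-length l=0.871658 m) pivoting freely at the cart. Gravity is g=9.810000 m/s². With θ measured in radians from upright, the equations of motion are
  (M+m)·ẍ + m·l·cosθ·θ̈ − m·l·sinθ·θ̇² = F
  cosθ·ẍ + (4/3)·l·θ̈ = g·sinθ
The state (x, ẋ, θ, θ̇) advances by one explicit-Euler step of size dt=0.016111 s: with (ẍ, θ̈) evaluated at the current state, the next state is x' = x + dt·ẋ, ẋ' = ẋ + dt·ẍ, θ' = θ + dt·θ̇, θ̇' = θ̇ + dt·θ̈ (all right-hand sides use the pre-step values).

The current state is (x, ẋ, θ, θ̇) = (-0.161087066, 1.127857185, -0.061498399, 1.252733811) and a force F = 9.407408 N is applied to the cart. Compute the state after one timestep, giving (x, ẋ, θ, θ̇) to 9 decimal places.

sinθ=-0.061459641, cosθ=0.998109569
temp = (F + m·l·θ̇²·sinθ)/(M+m) = (9.407408 + -0.013429146)/1.694066 = 5.545226015
θ̈ = (g·sinθ − cosθ·temp)/(l·(4/3 − m·cos²θ/(M+m))) = -5.681270271
ẍ = temp − m·l·θ̈·cosθ/(M+m) = 6.011277732
Euler: x'=-0.161087066+0.016111·1.127857185=-0.142916159, ẋ'=1.127857185+0.016111·6.011277732=1.224704881
       θ'=-0.061498399+0.016111·1.252733811=-0.041315605, θ̇'=1.252733811+0.016111·-5.681270271=1.161202866

(-0.142916159, 1.224704881, -0.041315605, 1.161202866)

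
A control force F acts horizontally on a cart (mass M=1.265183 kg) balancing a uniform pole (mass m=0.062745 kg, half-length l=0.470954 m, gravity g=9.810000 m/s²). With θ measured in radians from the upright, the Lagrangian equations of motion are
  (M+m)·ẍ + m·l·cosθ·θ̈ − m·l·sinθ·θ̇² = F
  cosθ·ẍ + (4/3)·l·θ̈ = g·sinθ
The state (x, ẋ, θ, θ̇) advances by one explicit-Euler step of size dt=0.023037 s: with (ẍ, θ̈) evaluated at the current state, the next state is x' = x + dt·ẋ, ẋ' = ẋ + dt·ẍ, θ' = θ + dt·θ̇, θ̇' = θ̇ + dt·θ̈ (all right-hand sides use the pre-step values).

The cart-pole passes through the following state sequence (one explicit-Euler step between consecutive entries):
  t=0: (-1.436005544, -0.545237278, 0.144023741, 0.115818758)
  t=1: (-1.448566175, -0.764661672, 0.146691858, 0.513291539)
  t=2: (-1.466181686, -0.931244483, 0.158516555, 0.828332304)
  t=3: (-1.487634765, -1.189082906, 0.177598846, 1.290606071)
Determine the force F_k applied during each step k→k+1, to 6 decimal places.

step 0→1:
  ẍ = (ẋ'−ẋ)/dt = (-0.764661672−-0.545237278)/0.023037 = -9.524868
  θ̈ = (θ̇'−θ̇)/dt = (0.513291539−0.115818758)/0.023037 = 17.253669
  sinθ=0.143526, cosθ=0.989646
  F = (M+m)·ẍ + m·l·cosθ·θ̈ − m·l·sinθ·θ̇² = -12.648339 + 0.504567 − 0.000057 = -12.143829
step 1→2:
  ẍ = (ẋ'−ẋ)/dt = (-0.931244483−-0.764661672)/0.023037 = -7.231098
  θ̈ = (θ̇'−θ̇)/dt = (0.828332304−0.513291539)/0.023037 = 13.675425
  sinθ=0.146166, cosθ=0.989260
  F = (M+m)·ẍ + m·l·cosθ·θ̈ − m·l·sinθ·θ̇² = -9.602378 + 0.399769 − 0.001138 = -9.203747
step 2→3:
  ẍ = (ẋ'−ẋ)/dt = (-1.189082906−-0.931244483)/0.023037 = -11.192361
  θ̈ = (θ̇'−θ̇)/dt = (1.290606071−0.828332304)/0.023037 = 20.066578
  sinθ=0.157854, cosθ=0.987463
  F = (M+m)·ẍ + m·l·cosθ·θ̈ − m·l·sinθ·θ̇² = -14.862650 + 0.585533 − 0.003201 = -14.280317

F_0 = -12.143829 N
F_1 = -9.203747 N
F_2 = -14.280317 N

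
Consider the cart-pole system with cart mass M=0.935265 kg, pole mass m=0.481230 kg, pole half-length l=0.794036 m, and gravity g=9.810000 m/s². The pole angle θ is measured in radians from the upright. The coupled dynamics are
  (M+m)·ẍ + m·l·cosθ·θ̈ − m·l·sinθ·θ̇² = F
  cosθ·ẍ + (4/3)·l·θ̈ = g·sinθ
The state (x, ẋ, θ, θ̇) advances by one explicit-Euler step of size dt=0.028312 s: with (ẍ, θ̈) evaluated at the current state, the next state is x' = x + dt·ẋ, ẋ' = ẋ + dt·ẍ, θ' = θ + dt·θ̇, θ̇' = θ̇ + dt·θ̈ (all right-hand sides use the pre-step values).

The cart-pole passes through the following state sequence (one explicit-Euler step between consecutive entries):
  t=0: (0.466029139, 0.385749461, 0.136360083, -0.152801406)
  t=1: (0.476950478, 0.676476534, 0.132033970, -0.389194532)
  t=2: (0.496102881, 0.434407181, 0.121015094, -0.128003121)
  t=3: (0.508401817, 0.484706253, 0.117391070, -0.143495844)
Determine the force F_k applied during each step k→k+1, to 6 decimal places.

F_0 = 11.383459 N
F_1 = -8.624243 N
F_2 = 2.308219 N

step 0→1:
  ẍ = (ẋ'−ẋ)/dt = (0.676476534−0.385749461)/0.028312 = 10.268687
  θ̈ = (θ̇'−θ̇)/dt = (-0.389194532−-0.152801406)/0.028312 = -8.349574
  sinθ=0.135938, cosθ=0.990717
  F = (M+m)·ẍ + m·l·cosθ·θ̈ − m·l·sinθ·θ̇² = 14.545544 + -3.160872 − 0.001213 = 11.383459
step 1→2:
  ẍ = (ẋ'−ẋ)/dt = (0.434407181−0.676476534)/0.028312 = -8.550062
  θ̈ = (θ̇'−θ̇)/dt = (-0.128003121−-0.389194532)/0.028312 = 9.225467
  sinθ=0.131651, cosθ=0.991296
  F = (M+m)·ẍ + m·l·cosθ·θ̈ − m·l·sinθ·θ̇² = -12.111120 + 3.494497 − 0.007620 = -8.624243
step 2→3:
  ẍ = (ẋ'−ẋ)/dt = (0.484706253−0.434407181)/0.028312 = 1.776599
  θ̈ = (θ̇'−θ̇)/dt = (-0.143495844−-0.128003121)/0.028312 = -0.547214
  sinθ=0.120720, cosθ=0.992687
  F = (M+m)·ẍ + m·l·cosθ·θ̈ − m·l·sinθ·θ̇² = 2.516544 + -0.207569 − 0.000756 = 2.308219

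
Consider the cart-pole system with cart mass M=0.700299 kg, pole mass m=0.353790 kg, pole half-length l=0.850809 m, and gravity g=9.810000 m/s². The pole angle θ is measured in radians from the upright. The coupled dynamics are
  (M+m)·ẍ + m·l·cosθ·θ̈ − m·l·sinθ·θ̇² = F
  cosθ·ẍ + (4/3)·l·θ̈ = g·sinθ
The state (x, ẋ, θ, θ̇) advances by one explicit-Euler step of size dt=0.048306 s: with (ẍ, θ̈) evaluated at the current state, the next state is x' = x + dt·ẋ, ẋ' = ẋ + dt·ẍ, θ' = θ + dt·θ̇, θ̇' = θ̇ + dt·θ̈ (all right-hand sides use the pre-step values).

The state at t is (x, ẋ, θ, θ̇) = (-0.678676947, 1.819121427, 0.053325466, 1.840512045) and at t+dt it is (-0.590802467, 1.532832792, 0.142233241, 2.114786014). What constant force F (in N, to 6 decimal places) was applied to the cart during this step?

ẍ = (ẋ'−ẋ)/dt = (1.532832792−1.819121427)/0.048306 = -5.926565
θ̈ = (θ̇'−θ̇)/dt = (2.114786014−1.840512045)/0.048306 = 5.677845
sinθ=0.053300, cosθ=0.998579
F = (M+m)·ẍ + m·l·cosθ·θ̈ − m·l·sinθ·θ̇² = -6.247127 + 1.706646 − 0.054348 = -4.594829

F = -4.594829 N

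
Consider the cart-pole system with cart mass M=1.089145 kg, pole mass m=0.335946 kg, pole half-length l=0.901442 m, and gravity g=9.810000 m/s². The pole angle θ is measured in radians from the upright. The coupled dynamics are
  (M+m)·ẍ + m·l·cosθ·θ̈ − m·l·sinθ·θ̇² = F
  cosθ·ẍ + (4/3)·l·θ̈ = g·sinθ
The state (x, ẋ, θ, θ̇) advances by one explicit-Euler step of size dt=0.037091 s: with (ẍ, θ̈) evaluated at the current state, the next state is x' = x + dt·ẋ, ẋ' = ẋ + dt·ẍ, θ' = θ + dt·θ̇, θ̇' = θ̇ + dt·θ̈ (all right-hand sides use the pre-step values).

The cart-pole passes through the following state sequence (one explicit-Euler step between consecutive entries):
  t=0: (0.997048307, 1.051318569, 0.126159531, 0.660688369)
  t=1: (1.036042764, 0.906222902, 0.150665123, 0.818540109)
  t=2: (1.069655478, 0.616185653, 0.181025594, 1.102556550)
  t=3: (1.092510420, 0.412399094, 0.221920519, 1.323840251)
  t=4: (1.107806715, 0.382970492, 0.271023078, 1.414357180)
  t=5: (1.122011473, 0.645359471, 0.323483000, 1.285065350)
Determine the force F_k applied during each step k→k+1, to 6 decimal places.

F_0 = -4.312858 N
F_1 = -8.881483 N
F_2 = -6.118873 N
F_3 = -0.526590 N
F_4 = 8.902098 N

step 0→1:
  ẍ = (ẋ'−ẋ)/dt = (0.906222902−1.051318569)/0.037091 = -3.911883
  θ̈ = (θ̇'−θ̇)/dt = (0.818540109−0.660688369)/0.037091 = 4.255796
  sinθ=0.125825, cosθ=0.992052
  F = (M+m)·ẍ + m·l·cosθ·θ̈ − m·l·sinθ·θ̇² = -5.574790 + 1.278565 − 0.016633 = -4.312858
step 1→2:
  ẍ = (ẋ'−ẋ)/dt = (0.616185653−0.906222902)/0.037091 = -7.819613
  θ̈ = (θ̇'−θ̇)/dt = (1.102556550−0.818540109)/0.037091 = 7.657287
  sinθ=0.150096, cosθ=0.988671
  F = (M+m)·ẍ + m·l·cosθ·θ̈ − m·l·sinθ·θ̇² = -11.143659 + 2.292631 − 0.030455 = -8.881483
step 2→3:
  ẍ = (ẋ'−ẋ)/dt = (0.412399094−0.616185653)/0.037091 = -5.494232
  θ̈ = (θ̇'−θ̇)/dt = (1.323840251−1.102556550)/0.037091 = 5.965968
  sinθ=0.180039, cosθ=0.983660
  F = (M+m)·ẍ + m·l·cosθ·θ̈ − m·l·sinθ·θ̇² = -7.829781 + 1.777186 − 0.066279 = -6.118873
step 3→4:
  ẍ = (ẋ'−ẋ)/dt = (0.382970492−0.412399094)/0.037091 = -0.793416
  θ̈ = (θ̇'−θ̇)/dt = (1.414357180−1.323840251)/0.037091 = 2.440401
  sinθ=0.220103, cosθ=0.975477
  F = (M+m)·ẍ + m·l·cosθ·θ̈ − m·l·sinθ·θ̇² = -1.130690 + 0.720917 − 0.116817 = -0.526590
step 4→5:
  ẍ = (ẋ'−ẋ)/dt = (0.645359471−0.382970492)/0.037091 = 7.074195
  θ̈ = (θ̇'−θ̇)/dt = (1.285065350−1.414357180)/0.037091 = -3.485801
  sinθ=0.267717, cosθ=0.963498
  F = (M+m)·ẍ + m·l·cosθ·θ̈ − m·l·sinθ·θ̇² = 10.081372 + -1.017092 − 0.162182 = 8.902098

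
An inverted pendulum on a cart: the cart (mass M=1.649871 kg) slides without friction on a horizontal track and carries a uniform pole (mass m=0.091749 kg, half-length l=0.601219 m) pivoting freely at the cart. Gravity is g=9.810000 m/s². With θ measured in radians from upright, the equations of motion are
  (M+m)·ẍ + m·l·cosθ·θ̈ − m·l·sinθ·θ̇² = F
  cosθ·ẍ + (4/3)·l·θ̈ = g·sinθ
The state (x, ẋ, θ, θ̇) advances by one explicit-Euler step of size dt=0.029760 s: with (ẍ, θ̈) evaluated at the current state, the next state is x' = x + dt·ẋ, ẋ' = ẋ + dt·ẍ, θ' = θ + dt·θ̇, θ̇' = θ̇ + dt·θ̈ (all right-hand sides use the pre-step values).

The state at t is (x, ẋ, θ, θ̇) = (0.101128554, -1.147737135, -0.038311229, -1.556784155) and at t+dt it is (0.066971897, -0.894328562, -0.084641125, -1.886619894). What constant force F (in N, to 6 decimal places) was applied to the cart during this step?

ẍ = (ẋ'−ẋ)/dt = (-0.894328562−-1.147737135)/0.029760 = 8.515073
θ̈ = (θ̇'−θ̇)/dt = (-1.886619894−-1.556784155)/0.029760 = -11.083190
sinθ=-0.038302, cosθ=0.999266
F = (M+m)·ẍ + m·l·cosθ·θ̈ − m·l·sinθ·θ̇² = 14.830021 + -0.610914 − -0.005120 = 14.224228

F = 14.224228 N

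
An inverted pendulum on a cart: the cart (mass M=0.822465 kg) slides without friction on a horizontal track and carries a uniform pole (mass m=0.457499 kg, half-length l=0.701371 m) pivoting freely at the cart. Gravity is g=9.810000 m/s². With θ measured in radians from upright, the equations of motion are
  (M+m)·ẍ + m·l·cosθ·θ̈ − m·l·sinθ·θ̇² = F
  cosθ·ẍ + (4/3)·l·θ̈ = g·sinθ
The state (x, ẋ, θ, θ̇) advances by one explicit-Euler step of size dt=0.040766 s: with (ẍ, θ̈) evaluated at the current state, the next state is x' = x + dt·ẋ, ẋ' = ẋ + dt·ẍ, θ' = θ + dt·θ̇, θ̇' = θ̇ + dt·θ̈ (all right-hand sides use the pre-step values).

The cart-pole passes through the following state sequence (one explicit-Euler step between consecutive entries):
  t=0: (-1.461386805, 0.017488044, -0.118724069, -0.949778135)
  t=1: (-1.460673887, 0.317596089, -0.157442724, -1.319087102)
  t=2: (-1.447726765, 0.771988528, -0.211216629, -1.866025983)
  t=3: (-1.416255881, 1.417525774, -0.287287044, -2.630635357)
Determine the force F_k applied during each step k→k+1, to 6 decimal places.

step 0→1:
  ẍ = (ẋ'−ẋ)/dt = (0.317596089−0.017488044)/0.040766 = 7.361724
  θ̈ = (θ̇'−θ̇)/dt = (-1.319087102−-0.949778135)/0.040766 = -9.059240
  sinθ=-0.118445, cosθ=0.992961
  F = (M+m)·ẍ + m·l·cosθ·θ̈ − m·l·sinθ·θ̇² = 9.422742 + -2.886435 − -0.034285 = 6.570592
step 1→2:
  ẍ = (ẋ'−ẋ)/dt = (0.771988528−0.317596089)/0.040766 = 11.146358
  θ̈ = (θ̇'−θ̇)/dt = (-1.866025983−-1.319087102)/0.040766 = -13.416545
  sinθ=-0.156793, cosθ=0.987631
  F = (M+m)·ẍ + m·l·cosθ·θ̈ − m·l·sinθ·θ̇² = 14.266937 + -4.251807 − -0.087541 = 10.102671
step 2→3:
  ẍ = (ẋ'−ẋ)/dt = (1.417525774−0.771988528)/0.040766 = 15.835187
  θ̈ = (θ̇'−θ̇)/dt = (-2.630635357−-1.866025983)/0.040766 = -18.756056
  sinθ=-0.209650, cosθ=0.977777
  F = (M+m)·ẍ + m·l·cosθ·θ̈ − m·l·sinθ·θ̇² = 20.268470 + -5.884629 − -0.234243 = 14.618084

F_0 = 6.570592 N
F_1 = 10.102671 N
F_2 = 14.618084 N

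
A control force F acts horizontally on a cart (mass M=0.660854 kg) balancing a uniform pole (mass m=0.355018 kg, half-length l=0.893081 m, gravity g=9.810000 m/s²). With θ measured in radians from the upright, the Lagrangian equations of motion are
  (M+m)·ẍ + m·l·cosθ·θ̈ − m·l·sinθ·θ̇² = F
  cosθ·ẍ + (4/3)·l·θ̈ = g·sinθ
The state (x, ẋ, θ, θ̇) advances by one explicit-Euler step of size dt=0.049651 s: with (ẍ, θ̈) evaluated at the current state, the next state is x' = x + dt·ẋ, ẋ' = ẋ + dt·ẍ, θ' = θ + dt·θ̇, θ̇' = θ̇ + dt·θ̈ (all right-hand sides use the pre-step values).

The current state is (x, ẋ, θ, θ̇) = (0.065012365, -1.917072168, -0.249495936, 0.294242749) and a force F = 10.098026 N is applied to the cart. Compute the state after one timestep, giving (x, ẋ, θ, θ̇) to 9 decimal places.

sinθ=-0.246915534, cosθ=0.969037006
temp = (F + m·l·θ̇²·sinθ)/(M+m) = (10.098026 + -0.006777994)/1.015872 = 9.933582190
θ̈ = (g·sinθ − cosθ·temp)/(l·(4/3 − m·cos²θ/(M+m))) = -13.421290522
ẍ = temp − m·l·θ̈·cosθ/(M+m) = 13.992748754
Euler: x'=0.065012365+0.049651·-1.917072168=-0.030172185, ẋ'=-1.917072168+0.049651·13.992748754=-1.222318200
       θ'=-0.249495936+0.049651·0.294242749=-0.234886489, θ̇'=0.294242749+0.049651·-13.421290522=-0.372137747

(-0.030172185, -1.222318200, -0.234886489, -0.372137747)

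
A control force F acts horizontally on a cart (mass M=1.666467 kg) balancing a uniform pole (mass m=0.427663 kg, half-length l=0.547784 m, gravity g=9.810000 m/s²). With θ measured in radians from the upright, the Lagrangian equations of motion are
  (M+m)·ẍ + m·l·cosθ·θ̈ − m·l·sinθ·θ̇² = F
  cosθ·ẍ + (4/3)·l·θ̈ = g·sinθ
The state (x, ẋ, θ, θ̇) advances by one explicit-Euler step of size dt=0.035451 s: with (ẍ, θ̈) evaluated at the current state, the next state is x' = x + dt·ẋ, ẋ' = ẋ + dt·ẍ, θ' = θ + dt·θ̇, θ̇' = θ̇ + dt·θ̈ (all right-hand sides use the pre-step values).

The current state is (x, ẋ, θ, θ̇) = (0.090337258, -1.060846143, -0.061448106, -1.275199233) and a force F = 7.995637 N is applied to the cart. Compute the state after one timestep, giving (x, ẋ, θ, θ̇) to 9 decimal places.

sinθ=-0.061409443, cosθ=0.998112659
temp = (F + m·l·θ̇²·sinθ)/(M+m) = (7.995637 + -0.023393880)/2.094130 = 3.806947572
θ̈ = (g·sinθ − cosθ·temp)/(l·(4/3 − m·cos²θ/(M+m))) = -7.112555429
ẍ = temp − m·l·θ̈·cosθ/(M+m) = 4.601115987
Euler: x'=0.090337258+0.035451·-1.060846143=0.052729201, ẋ'=-1.060846143+0.035451·4.601115987=-0.897731980
       θ'=-0.061448106+0.035451·-1.275199233=-0.106655194, θ̇'=-1.275199233+0.035451·-7.112555429=-1.527346436

(0.052729201, -0.897731980, -0.106655194, -1.527346436)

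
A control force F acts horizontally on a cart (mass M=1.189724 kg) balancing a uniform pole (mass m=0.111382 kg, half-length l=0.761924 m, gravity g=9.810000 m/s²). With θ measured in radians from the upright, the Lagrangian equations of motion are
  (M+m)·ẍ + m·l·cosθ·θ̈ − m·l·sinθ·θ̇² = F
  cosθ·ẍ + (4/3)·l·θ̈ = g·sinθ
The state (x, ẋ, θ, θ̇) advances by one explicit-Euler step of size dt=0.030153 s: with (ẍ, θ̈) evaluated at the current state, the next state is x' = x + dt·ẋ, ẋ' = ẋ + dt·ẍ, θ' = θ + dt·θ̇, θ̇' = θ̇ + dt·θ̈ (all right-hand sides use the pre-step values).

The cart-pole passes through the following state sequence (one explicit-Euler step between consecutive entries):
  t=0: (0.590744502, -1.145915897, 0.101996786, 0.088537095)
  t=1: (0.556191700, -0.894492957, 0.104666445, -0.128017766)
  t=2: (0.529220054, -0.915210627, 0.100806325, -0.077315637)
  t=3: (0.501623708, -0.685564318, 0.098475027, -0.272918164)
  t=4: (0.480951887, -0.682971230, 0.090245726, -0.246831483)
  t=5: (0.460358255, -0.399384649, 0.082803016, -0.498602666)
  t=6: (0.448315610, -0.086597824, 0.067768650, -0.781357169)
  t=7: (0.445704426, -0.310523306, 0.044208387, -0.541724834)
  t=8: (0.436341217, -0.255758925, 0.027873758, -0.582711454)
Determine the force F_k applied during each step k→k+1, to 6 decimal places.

step 0→1:
  ẍ = (ẋ'−ẋ)/dt = (-0.894492957−-1.145915897)/0.030153 = 8.338240
  θ̈ = (θ̇'−θ̇)/dt = (-0.128017766−0.088537095)/0.030153 = -7.181868
  sinθ=0.101820, cosθ=0.994803
  F = (M+m)·ẍ + m·l·cosθ·θ̈ − m·l·sinθ·θ̇² = 10.848934 + -0.606319 − 0.000068 = 10.242547
step 1→2:
  ẍ = (ẋ'−ẋ)/dt = (-0.915210627−-0.894492957)/0.030153 = -0.687085
  θ̈ = (θ̇'−θ̇)/dt = (-0.077315637−-0.128017766)/0.030153 = 1.681495
  sinθ=0.104475, cosθ=0.994527
  F = (M+m)·ẍ + m·l·cosθ·θ̈ − m·l·sinθ·θ̇² = -0.893970 + 0.141919 − 0.000145 = -0.752197
step 2→3:
  ẍ = (ẋ'−ẋ)/dt = (-0.685564318−-0.915210627)/0.030153 = 7.616035
  θ̈ = (θ̇'−θ̇)/dt = (-0.272918164−-0.077315637)/0.030153 = -6.487001
  sinθ=0.100636, cosθ=0.994923
  F = (M+m)·ẍ + m·l·cosθ·θ̈ − m·l·sinθ·θ̇² = 9.909269 + -0.547722 − 0.000051 = 9.361496
step 3→4:
  ẍ = (ẋ'−ẋ)/dt = (-0.682971230−-0.685564318)/0.030153 = 0.085998
  θ̈ = (θ̇'−θ̇)/dt = (-0.246831483−-0.272918164)/0.030153 = 0.865144
  sinθ=0.098316, cosθ=0.995155
  F = (M+m)·ẍ + m·l·cosθ·θ̈ − m·l·sinθ·θ̇² = 0.111892 + 0.073064 − 0.000621 = 0.184335
step 4→5:
  ẍ = (ẋ'−ẋ)/dt = (-0.399384649−-0.682971230)/0.030153 = 9.404921
  θ̈ = (θ̇'−θ̇)/dt = (-0.498602666−-0.246831483)/0.030153 = -8.349789
  sinθ=0.090123, cosθ=0.995931
  F = (M+m)·ẍ + m·l·cosθ·θ̈ − m·l·sinθ·θ̇² = 12.236799 + -0.705718 − 0.000466 = 11.530615
step 5→6:
  ẍ = (ẋ'−ẋ)/dt = (-0.086597824−-0.399384649)/0.030153 = 10.373324
  θ̈ = (θ̇'−θ̇)/dt = (-0.781357169−-0.498602666)/0.030153 = -9.377326
  sinθ=0.082708, cosθ=0.996574
  F = (M+m)·ẍ + m·l·cosθ·θ̈ − m·l·sinθ·θ̇² = 13.496794 + -0.793077 − 0.001745 = 12.701972
step 6→7:
  ẍ = (ẋ'−ẋ)/dt = (-0.310523306−-0.086597824)/0.030153 = -7.426309
  θ̈ = (θ̇'−θ̇)/dt = (-0.541724834−-0.781357169)/0.030153 = 7.947214
  sinθ=0.067717, cosθ=0.997705
  F = (M+m)·ẍ + m·l·cosθ·θ̈ − m·l·sinθ·θ̇² = -9.662415 + 0.672889 − 0.003509 = -8.993034
step 7→8:
  ẍ = (ẋ'−ẋ)/dt = (-0.255758925−-0.310523306)/0.030153 = 1.816217
  θ̈ = (θ̇'−θ̇)/dt = (-0.582711454−-0.541724834)/0.030153 = -1.359288
  sinθ=0.044194, cosθ=0.999023
  F = (M+m)·ẍ + m·l·cosθ·θ̈ − m·l·sinθ·θ̇² = 2.363090 + -0.115243 − 0.001101 = 2.246747

F_0 = 10.242547 N
F_1 = -0.752197 N
F_2 = 9.361496 N
F_3 = 0.184335 N
F_4 = 11.530615 N
F_5 = 12.701972 N
F_6 = -8.993034 N
F_7 = 2.246747 N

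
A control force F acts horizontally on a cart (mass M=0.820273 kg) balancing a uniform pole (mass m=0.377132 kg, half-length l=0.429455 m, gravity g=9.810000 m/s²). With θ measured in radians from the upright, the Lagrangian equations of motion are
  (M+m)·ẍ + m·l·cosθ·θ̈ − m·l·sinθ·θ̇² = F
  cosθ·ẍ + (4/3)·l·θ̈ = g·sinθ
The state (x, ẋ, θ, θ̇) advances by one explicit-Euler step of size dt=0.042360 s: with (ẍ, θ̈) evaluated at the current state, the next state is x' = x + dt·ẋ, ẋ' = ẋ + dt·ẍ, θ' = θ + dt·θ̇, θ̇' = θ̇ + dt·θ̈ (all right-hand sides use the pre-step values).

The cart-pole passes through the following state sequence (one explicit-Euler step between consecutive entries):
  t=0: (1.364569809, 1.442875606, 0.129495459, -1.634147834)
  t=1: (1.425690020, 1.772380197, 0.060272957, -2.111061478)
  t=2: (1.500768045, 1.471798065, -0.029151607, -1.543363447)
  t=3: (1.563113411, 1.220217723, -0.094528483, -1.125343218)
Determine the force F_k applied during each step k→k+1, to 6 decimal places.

step 0→1:
  ẍ = (ẋ'−ẋ)/dt = (1.772380197−1.442875606)/0.042360 = 7.778673
  θ̈ = (θ̇'−θ̇)/dt = (-2.111061478−-1.634147834)/0.042360 = -11.258585
  sinθ=0.129134, cosθ=0.991627
  F = (M+m)·ẍ + m·l·cosθ·θ̈ − m·l·sinθ·θ̇² = 9.314222 + -1.808187 − 0.055851 = 7.450184
step 1→2:
  ẍ = (ẋ'−ẋ)/dt = (1.471798065−1.772380197)/0.042360 = -7.095895
  θ̈ = (θ̇'−θ̇)/dt = (-1.543363447−-2.111061478)/0.042360 = 13.401748
  sinθ=0.060236, cosθ=0.998184
  F = (M+m)·ẍ + m·l·cosθ·θ̈ − m·l·sinθ·θ̇² = -8.496661 + 2.166622 − 0.043478 = -6.373517
step 2→3:
  ẍ = (ẋ'−ẋ)/dt = (1.220217723−1.471798065)/0.042360 = -5.939102
  θ̈ = (θ̇'−θ̇)/dt = (-1.125343218−-1.543363447)/0.042360 = 9.868277
  sinθ=-0.029147, cosθ=0.999575
  F = (M+m)·ẍ + m·l·cosθ·θ̈ − m·l·sinθ·θ̇² = -7.111510 + 1.597599 − -0.011245 = -5.502666

F_0 = 7.450184 N
F_1 = -6.373517 N
F_2 = -5.502666 N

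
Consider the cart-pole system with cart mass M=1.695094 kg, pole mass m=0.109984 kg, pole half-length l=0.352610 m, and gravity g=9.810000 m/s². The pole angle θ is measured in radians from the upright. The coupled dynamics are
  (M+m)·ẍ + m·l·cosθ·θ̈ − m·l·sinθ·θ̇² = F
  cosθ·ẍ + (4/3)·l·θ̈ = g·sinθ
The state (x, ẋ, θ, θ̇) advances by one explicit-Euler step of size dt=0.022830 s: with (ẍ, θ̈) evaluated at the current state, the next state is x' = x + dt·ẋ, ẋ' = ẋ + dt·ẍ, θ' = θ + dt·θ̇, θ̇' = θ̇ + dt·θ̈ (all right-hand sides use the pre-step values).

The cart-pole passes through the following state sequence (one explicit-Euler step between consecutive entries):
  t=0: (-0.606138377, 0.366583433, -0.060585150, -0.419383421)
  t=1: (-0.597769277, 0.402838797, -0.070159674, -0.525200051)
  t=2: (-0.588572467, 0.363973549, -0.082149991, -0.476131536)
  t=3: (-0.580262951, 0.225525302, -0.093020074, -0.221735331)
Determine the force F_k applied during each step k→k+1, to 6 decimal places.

F_0 = 2.687560 N
F_1 = -2.989024 N
F_2 = -10.515148 N

step 0→1:
  ẍ = (ẋ'−ẋ)/dt = (0.402838797−0.366583433)/0.022830 = 1.588058
  θ̈ = (θ̇'−θ̇)/dt = (-0.525200051−-0.419383421)/0.022830 = -4.634982
  sinθ=-0.060548, cosθ=0.998165
  F = (M+m)·ẍ + m·l·cosθ·θ̈ − m·l·sinθ·θ̇² = 2.866569 + -0.179422 − -0.000413 = 2.687560
step 1→2:
  ẍ = (ẋ'−ẋ)/dt = (0.363973549−0.402838797)/0.022830 = -1.702376
  θ̈ = (θ̇'−θ̇)/dt = (-0.476131536−-0.525200051)/0.022830 = 2.149300
  sinθ=-0.070102, cosθ=0.997540
  F = (M+m)·ẍ + m·l·cosθ·θ̈ − m·l·sinθ·θ̇² = -3.072922 + 0.083148 − -0.000750 = -2.989024
step 2→3:
  ẍ = (ẋ'−ẋ)/dt = (0.225525302−0.363973549)/0.022830 = -6.064312
  θ̈ = (θ̇'−θ̇)/dt = (-0.221735331−-0.476131536)/0.022830 = 11.143066
  sinθ=-0.082058, cosθ=0.996628
  F = (M+m)·ẍ + m·l·cosθ·θ̈ − m·l·sinθ·θ̇² = -10.946556 + 0.430687 − -0.000721 = -10.515148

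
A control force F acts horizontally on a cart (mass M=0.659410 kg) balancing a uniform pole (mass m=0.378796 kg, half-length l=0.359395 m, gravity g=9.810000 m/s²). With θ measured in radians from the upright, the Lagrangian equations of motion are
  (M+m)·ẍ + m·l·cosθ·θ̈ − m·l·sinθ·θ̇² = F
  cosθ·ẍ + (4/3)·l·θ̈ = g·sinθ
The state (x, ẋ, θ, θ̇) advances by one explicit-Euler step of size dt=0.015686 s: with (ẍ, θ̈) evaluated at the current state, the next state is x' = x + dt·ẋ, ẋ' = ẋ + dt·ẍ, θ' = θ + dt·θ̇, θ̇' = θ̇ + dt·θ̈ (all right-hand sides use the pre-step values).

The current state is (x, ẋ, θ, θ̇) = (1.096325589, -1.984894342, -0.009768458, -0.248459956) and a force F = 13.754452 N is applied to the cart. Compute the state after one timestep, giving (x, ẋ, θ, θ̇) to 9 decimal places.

sinθ=-0.009768303, cosθ=0.999952289
temp = (F + m·l·θ̇²·sinθ)/(M+m) = (13.754452 + -0.000082094)/1.038206 = 13.248208839
θ̈ = (g·sinθ − cosθ·temp)/(l·(4/3 − m·cos²θ/(M+m))) = -38.334487412
ẍ = temp − m·l·θ̈·cosθ/(M+m) = 18.274675659
Euler: x'=1.096325589+0.015686·-1.984894342=1.065190536, ẋ'=-1.984894342+0.015686·18.274675659=-1.698237780
       θ'=-0.009768458+0.015686·-0.248459956=-0.013665801, θ̇'=-0.248459956+0.015686·-38.334487412=-0.849774726

(1.065190536, -1.698237780, -0.013665801, -0.849774726)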